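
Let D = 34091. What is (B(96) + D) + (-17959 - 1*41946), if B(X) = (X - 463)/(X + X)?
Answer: -4956655/192 ≈ -25816.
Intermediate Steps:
B(X) = (-463 + X)/(2*X) (B(X) = (-463 + X)/((2*X)) = (-463 + X)*(1/(2*X)) = (-463 + X)/(2*X))
(B(96) + D) + (-17959 - 1*41946) = ((½)*(-463 + 96)/96 + 34091) + (-17959 - 1*41946) = ((½)*(1/96)*(-367) + 34091) + (-17959 - 41946) = (-367/192 + 34091) - 59905 = 6545105/192 - 59905 = -4956655/192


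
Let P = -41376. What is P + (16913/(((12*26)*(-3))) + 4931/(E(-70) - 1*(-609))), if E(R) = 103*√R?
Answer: (-306978419*√70 + 1814692125*I)/(72*(-609*I + 103*√70)) ≈ -41391.0 - 3.8162*I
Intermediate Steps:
P + (16913/(((12*26)*(-3))) + 4931/(E(-70) - 1*(-609))) = -41376 + (16913/(((12*26)*(-3))) + 4931/(103*√(-70) - 1*(-609))) = -41376 + (16913/((312*(-3))) + 4931/(103*(I*√70) + 609)) = -41376 + (16913/(-936) + 4931/(103*I*√70 + 609)) = -41376 + (16913*(-1/936) + 4931/(609 + 103*I*√70)) = -41376 + (-1301/72 + 4931/(609 + 103*I*√70)) = -2980373/72 + 4931/(609 + 103*I*√70)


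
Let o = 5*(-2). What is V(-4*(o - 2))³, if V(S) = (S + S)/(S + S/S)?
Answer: 884736/117649 ≈ 7.5201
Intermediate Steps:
o = -10
V(S) = 2*S/(1 + S) (V(S) = (2*S)/(S + 1) = (2*S)/(1 + S) = 2*S/(1 + S))
V(-4*(o - 2))³ = (2*(-4*(-10 - 2))/(1 - 4*(-10 - 2)))³ = (2*(-4*(-12))/(1 - 4*(-12)))³ = (2*48/(1 + 48))³ = (2*48/49)³ = (2*48*(1/49))³ = (96/49)³ = 884736/117649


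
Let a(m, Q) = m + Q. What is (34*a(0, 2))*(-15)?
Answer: -1020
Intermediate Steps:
a(m, Q) = Q + m
(34*a(0, 2))*(-15) = (34*(2 + 0))*(-15) = (34*2)*(-15) = 68*(-15) = -1020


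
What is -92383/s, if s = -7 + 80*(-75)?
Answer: 92383/6007 ≈ 15.379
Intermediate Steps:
s = -6007 (s = -7 - 6000 = -6007)
-92383/s = -92383/(-6007) = -92383*(-1/6007) = 92383/6007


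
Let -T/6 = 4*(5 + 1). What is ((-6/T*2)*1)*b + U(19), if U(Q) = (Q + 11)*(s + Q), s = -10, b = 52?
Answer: 823/3 ≈ 274.33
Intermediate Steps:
U(Q) = (-10 + Q)*(11 + Q) (U(Q) = (Q + 11)*(-10 + Q) = (11 + Q)*(-10 + Q) = (-10 + Q)*(11 + Q))
T = -144 (T = -24*(5 + 1) = -24*6 = -6*24 = -144)
((-6/T*2)*1)*b + U(19) = ((-6/(-144)*2)*1)*52 + (-110 + 19 + 19**2) = ((-6*(-1/144)*2)*1)*52 + (-110 + 19 + 361) = (((1/24)*2)*1)*52 + 270 = ((1/12)*1)*52 + 270 = (1/12)*52 + 270 = 13/3 + 270 = 823/3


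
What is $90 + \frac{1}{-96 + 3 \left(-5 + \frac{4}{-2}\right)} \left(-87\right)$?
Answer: $\frac{3539}{39} \approx 90.744$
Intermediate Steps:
$90 + \frac{1}{-96 + 3 \left(-5 + \frac{4}{-2}\right)} \left(-87\right) = 90 + \frac{1}{-96 + 3 \left(-5 + 4 \left(- \frac{1}{2}\right)\right)} \left(-87\right) = 90 + \frac{1}{-96 + 3 \left(-5 - 2\right)} \left(-87\right) = 90 + \frac{1}{-96 + 3 \left(-7\right)} \left(-87\right) = 90 + \frac{1}{-96 - 21} \left(-87\right) = 90 + \frac{1}{-117} \left(-87\right) = 90 - - \frac{29}{39} = 90 + \frac{29}{39} = \frac{3539}{39}$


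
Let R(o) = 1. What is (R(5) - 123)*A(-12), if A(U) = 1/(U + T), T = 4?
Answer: 61/4 ≈ 15.250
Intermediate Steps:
A(U) = 1/(4 + U) (A(U) = 1/(U + 4) = 1/(4 + U))
(R(5) - 123)*A(-12) = (1 - 123)/(4 - 12) = -122/(-8) = -122*(-⅛) = 61/4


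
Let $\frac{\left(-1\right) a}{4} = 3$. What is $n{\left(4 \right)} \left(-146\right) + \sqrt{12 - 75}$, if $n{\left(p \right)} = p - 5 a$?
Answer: $-9344 + 3 i \sqrt{7} \approx -9344.0 + 7.9373 i$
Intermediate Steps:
$a = -12$ ($a = \left(-4\right) 3 = -12$)
$n{\left(p \right)} = 60 + p$ ($n{\left(p \right)} = p - -60 = p + 60 = 60 + p$)
$n{\left(4 \right)} \left(-146\right) + \sqrt{12 - 75} = \left(60 + 4\right) \left(-146\right) + \sqrt{12 - 75} = 64 \left(-146\right) + \sqrt{-63} = -9344 + 3 i \sqrt{7}$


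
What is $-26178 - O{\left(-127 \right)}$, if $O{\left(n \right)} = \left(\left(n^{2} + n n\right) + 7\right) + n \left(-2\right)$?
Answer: $-58697$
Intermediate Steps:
$O{\left(n \right)} = 7 - 2 n + 2 n^{2}$ ($O{\left(n \right)} = \left(\left(n^{2} + n^{2}\right) + 7\right) - 2 n = \left(2 n^{2} + 7\right) - 2 n = \left(7 + 2 n^{2}\right) - 2 n = 7 - 2 n + 2 n^{2}$)
$-26178 - O{\left(-127 \right)} = -26178 - \left(7 - -254 + 2 \left(-127\right)^{2}\right) = -26178 - \left(7 + 254 + 2 \cdot 16129\right) = -26178 - \left(7 + 254 + 32258\right) = -26178 - 32519 = -58697$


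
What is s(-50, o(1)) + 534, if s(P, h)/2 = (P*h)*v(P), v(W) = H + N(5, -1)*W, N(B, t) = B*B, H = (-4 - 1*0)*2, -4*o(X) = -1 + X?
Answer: 534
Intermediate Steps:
o(X) = ¼ - X/4 (o(X) = -(-1 + X)/4 = ¼ - X/4)
H = -8 (H = (-4 + 0)*2 = -4*2 = -8)
N(B, t) = B²
v(W) = -8 + 25*W (v(W) = -8 + 5²*W = -8 + 25*W)
s(P, h) = 2*P*h*(-8 + 25*P) (s(P, h) = 2*((P*h)*(-8 + 25*P)) = 2*(P*h*(-8 + 25*P)) = 2*P*h*(-8 + 25*P))
s(-50, o(1)) + 534 = 2*(-50)*(¼ - ¼*1)*(-8 + 25*(-50)) + 534 = 2*(-50)*(¼ - ¼)*(-8 - 1250) + 534 = 2*(-50)*0*(-1258) + 534 = 0 + 534 = 534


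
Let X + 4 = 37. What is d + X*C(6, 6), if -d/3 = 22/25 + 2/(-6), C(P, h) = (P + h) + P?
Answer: 14809/25 ≈ 592.36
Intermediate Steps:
C(P, h) = h + 2*P
X = 33 (X = -4 + 37 = 33)
d = -41/25 (d = -3*(22/25 + 2/(-6)) = -3*(22*(1/25) + 2*(-⅙)) = -3*(22/25 - ⅓) = -3*41/75 = -41/25 ≈ -1.6400)
d + X*C(6, 6) = -41/25 + 33*(6 + 2*6) = -41/25 + 33*(6 + 12) = -41/25 + 33*18 = -41/25 + 594 = 14809/25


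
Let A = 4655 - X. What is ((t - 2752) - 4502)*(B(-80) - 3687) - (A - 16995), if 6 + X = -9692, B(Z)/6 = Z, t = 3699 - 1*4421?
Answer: 33238634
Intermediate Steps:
t = -722 (t = 3699 - 4421 = -722)
B(Z) = 6*Z
X = -9698 (X = -6 - 9692 = -9698)
A = 14353 (A = 4655 - 1*(-9698) = 4655 + 9698 = 14353)
((t - 2752) - 4502)*(B(-80) - 3687) - (A - 16995) = ((-722 - 2752) - 4502)*(6*(-80) - 3687) - (14353 - 16995) = (-3474 - 4502)*(-480 - 3687) - 1*(-2642) = -7976*(-4167) + 2642 = 33235992 + 2642 = 33238634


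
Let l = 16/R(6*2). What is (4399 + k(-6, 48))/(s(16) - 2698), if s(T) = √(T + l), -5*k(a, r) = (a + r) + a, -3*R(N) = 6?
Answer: -29622691/18197990 - 21959*√2/18197990 ≈ -1.6295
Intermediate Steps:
R(N) = -2 (R(N) = -⅓*6 = -2)
k(a, r) = -2*a/5 - r/5 (k(a, r) = -((a + r) + a)/5 = -(r + 2*a)/5 = -2*a/5 - r/5)
l = -8 (l = 16/(-2) = 16*(-½) = -8)
s(T) = √(-8 + T) (s(T) = √(T - 8) = √(-8 + T))
(4399 + k(-6, 48))/(s(16) - 2698) = (4399 + (-⅖*(-6) - ⅕*48))/(√(-8 + 16) - 2698) = (4399 + (12/5 - 48/5))/(√8 - 2698) = (4399 - 36/5)/(2*√2 - 2698) = 21959/(5*(-2698 + 2*√2))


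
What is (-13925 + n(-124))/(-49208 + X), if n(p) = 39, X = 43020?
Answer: 6943/3094 ≈ 2.2440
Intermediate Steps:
(-13925 + n(-124))/(-49208 + X) = (-13925 + 39)/(-49208 + 43020) = -13886/(-6188) = -13886*(-1/6188) = 6943/3094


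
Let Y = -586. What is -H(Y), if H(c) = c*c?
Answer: -343396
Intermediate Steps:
H(c) = c²
-H(Y) = -1*(-586)² = -1*343396 = -343396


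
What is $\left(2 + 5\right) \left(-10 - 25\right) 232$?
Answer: $-56840$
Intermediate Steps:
$\left(2 + 5\right) \left(-10 - 25\right) 232 = 7 \left(-10 - 25\right) 232 = 7 \left(-35\right) 232 = \left(-245\right) 232 = -56840$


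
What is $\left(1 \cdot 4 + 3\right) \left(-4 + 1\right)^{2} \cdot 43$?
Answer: $2709$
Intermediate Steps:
$\left(1 \cdot 4 + 3\right) \left(-4 + 1\right)^{2} \cdot 43 = \left(4 + 3\right) \left(-3\right)^{2} \cdot 43 = 7 \cdot 9 \cdot 43 = 63 \cdot 43 = 2709$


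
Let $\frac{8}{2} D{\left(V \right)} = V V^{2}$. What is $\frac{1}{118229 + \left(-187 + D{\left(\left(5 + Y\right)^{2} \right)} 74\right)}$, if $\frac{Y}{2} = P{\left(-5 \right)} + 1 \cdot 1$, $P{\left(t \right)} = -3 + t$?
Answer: $\frac{2}{19899401} \approx 1.0051 \cdot 10^{-7}$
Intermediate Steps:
$Y = -14$ ($Y = 2 \left(\left(-3 - 5\right) + 1 \cdot 1\right) = 2 \left(-8 + 1\right) = 2 \left(-7\right) = -14$)
$D{\left(V \right)} = \frac{V^{3}}{4}$ ($D{\left(V \right)} = \frac{V V^{2}}{4} = \frac{V^{3}}{4}$)
$\frac{1}{118229 + \left(-187 + D{\left(\left(5 + Y\right)^{2} \right)} 74\right)} = \frac{1}{118229 - \left(187 - \frac{\left(\left(5 - 14\right)^{2}\right)^{3}}{4} \cdot 74\right)} = \frac{1}{118229 - \left(187 - \frac{\left(\left(-9\right)^{2}\right)^{3}}{4} \cdot 74\right)} = \frac{1}{118229 - \left(187 - \frac{81^{3}}{4} \cdot 74\right)} = \frac{1}{118229 - \left(187 - \frac{1}{4} \cdot 531441 \cdot 74\right)} = \frac{1}{118229 + \left(-187 + \frac{531441}{4} \cdot 74\right)} = \frac{1}{118229 + \left(-187 + \frac{19663317}{2}\right)} = \frac{1}{118229 + \frac{19662943}{2}} = \frac{1}{\frac{19899401}{2}} = \frac{2}{19899401}$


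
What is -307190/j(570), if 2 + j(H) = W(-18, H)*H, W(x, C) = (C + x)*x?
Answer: 153595/2831761 ≈ 0.054240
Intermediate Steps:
W(x, C) = x*(C + x)
j(H) = -2 + H*(324 - 18*H) (j(H) = -2 + (-18*(H - 18))*H = -2 + (-18*(-18 + H))*H = -2 + (324 - 18*H)*H = -2 + H*(324 - 18*H))
-307190/j(570) = -307190/(-2 + 18*570*(18 - 1*570)) = -307190/(-2 + 18*570*(18 - 570)) = -307190/(-2 + 18*570*(-552)) = -307190/(-2 - 5663520) = -307190/(-5663522) = -307190*(-1/5663522) = 153595/2831761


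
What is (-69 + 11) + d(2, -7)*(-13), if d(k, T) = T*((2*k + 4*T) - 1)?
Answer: -2333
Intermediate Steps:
d(k, T) = T*(-1 + 2*k + 4*T)
(-69 + 11) + d(2, -7)*(-13) = (-69 + 11) - 7*(-1 + 2*2 + 4*(-7))*(-13) = -58 - 7*(-1 + 4 - 28)*(-13) = -58 - 7*(-25)*(-13) = -58 + 175*(-13) = -58 - 2275 = -2333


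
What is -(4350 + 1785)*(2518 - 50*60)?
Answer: 2957070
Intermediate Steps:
-(4350 + 1785)*(2518 - 50*60) = -6135*(2518 - 3000) = -6135*(-482) = -1*(-2957070) = 2957070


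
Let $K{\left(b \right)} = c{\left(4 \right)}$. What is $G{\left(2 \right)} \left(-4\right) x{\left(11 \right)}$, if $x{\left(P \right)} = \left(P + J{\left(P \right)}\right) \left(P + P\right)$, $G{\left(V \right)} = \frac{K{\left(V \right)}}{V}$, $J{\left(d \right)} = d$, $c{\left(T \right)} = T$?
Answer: $-3872$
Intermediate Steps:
$K{\left(b \right)} = 4$
$G{\left(V \right)} = \frac{4}{V}$
$x{\left(P \right)} = 4 P^{2}$ ($x{\left(P \right)} = \left(P + P\right) \left(P + P\right) = 2 P 2 P = 4 P^{2}$)
$G{\left(2 \right)} \left(-4\right) x{\left(11 \right)} = \frac{4}{2} \left(-4\right) 4 \cdot 11^{2} = 4 \cdot \frac{1}{2} \left(-4\right) 4 \cdot 121 = 2 \left(-4\right) 484 = \left(-8\right) 484 = -3872$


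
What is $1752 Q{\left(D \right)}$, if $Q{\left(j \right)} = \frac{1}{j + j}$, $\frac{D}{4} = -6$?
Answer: $- \frac{73}{2} \approx -36.5$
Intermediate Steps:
$D = -24$ ($D = 4 \left(-6\right) = -24$)
$Q{\left(j \right)} = \frac{1}{2 j}$
$1752 Q{\left(D \right)} = 1752 \frac{1}{2 \left(-24\right)} = 1752 \cdot \frac{1}{2} \left(- \frac{1}{24}\right) = 1752 \left(- \frac{1}{48}\right) = - \frac{73}{2}$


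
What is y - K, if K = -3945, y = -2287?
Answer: 1658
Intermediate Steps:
y - K = -2287 - 1*(-3945) = -2287 + 3945 = 1658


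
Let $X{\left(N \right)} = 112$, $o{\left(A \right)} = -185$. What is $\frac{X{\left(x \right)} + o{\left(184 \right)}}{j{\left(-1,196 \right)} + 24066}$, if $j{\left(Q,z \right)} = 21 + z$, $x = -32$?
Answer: $- \frac{73}{24283} \approx -0.0030062$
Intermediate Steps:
$\frac{X{\left(x \right)} + o{\left(184 \right)}}{j{\left(-1,196 \right)} + 24066} = \frac{112 - 185}{\left(21 + 196\right) + 24066} = - \frac{73}{217 + 24066} = - \frac{73}{24283}$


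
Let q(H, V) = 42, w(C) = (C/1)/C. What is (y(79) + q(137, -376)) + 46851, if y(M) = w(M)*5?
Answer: 46898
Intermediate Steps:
w(C) = 1 (w(C) = (C*1)/C = C/C = 1)
y(M) = 5 (y(M) = 1*5 = 5)
(y(79) + q(137, -376)) + 46851 = (5 + 42) + 46851 = 47 + 46851 = 46898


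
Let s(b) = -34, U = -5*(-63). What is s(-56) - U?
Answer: -349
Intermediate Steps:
U = 315
s(-56) - U = -34 - 1*315 = -34 - 315 = -349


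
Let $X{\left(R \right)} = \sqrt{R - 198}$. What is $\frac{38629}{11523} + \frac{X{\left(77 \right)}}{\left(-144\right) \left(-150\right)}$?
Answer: $\frac{38629}{11523} + \frac{11 i}{21600} \approx 3.3523 + 0.00050926 i$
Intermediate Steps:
$X{\left(R \right)} = \sqrt{-198 + R}$
$\frac{38629}{11523} + \frac{X{\left(77 \right)}}{\left(-144\right) \left(-150\right)} = \frac{38629}{11523} + \frac{\sqrt{-198 + 77}}{\left(-144\right) \left(-150\right)} = 38629 \cdot \frac{1}{11523} + \frac{\sqrt{-121}}{21600} = \frac{38629}{11523} + 11 i \frac{1}{21600} = \frac{38629}{11523} + \frac{11 i}{21600}$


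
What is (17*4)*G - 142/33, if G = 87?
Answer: 195086/33 ≈ 5911.7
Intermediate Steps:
(17*4)*G - 142/33 = (17*4)*87 - 142/33 = 68*87 - 142*1/33 = 5916 - 142/33 = 195086/33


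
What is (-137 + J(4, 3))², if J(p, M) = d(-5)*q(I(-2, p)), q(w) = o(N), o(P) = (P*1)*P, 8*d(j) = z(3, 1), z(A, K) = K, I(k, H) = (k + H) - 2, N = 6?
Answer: 70225/4 ≈ 17556.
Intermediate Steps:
I(k, H) = -2 + H + k (I(k, H) = (H + k) - 2 = -2 + H + k)
d(j) = ⅛ (d(j) = (⅛)*1 = ⅛)
o(P) = P² (o(P) = P*P = P²)
q(w) = 36 (q(w) = 6² = 36)
J(p, M) = 9/2 (J(p, M) = (⅛)*36 = 9/2)
(-137 + J(4, 3))² = (-137 + 9/2)² = (-265/2)² = 70225/4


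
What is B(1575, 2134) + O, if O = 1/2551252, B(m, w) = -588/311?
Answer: -1500135865/793439372 ≈ -1.8907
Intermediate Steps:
B(m, w) = -588/311 (B(m, w) = -588*1/311 = -588/311)
O = 1/2551252 ≈ 3.9196e-7
B(1575, 2134) + O = -588/311 + 1/2551252 = -1500135865/793439372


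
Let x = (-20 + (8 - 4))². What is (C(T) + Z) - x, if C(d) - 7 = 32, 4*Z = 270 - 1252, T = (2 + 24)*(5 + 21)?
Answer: -925/2 ≈ -462.50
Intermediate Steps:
T = 676 (T = 26*26 = 676)
Z = -491/2 (Z = (270 - 1252)/4 = (¼)*(-982) = -491/2 ≈ -245.50)
C(d) = 39 (C(d) = 7 + 32 = 39)
x = 256 (x = (-20 + 4)² = (-16)² = 256)
(C(T) + Z) - x = (39 - 491/2) - 1*256 = -413/2 - 256 = -925/2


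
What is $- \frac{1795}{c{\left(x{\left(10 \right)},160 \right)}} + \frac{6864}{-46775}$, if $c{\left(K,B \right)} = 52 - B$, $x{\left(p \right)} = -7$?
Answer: $\frac{83219813}{5051700} \approx 16.474$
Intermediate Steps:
$- \frac{1795}{c{\left(x{\left(10 \right)},160 \right)}} + \frac{6864}{-46775} = - \frac{1795}{52 - 160} + \frac{6864}{-46775} = - \frac{1795}{52 - 160} + 6864 \left(- \frac{1}{46775}\right) = - \frac{1795}{-108} - \frac{6864}{46775} = \left(-1795\right) \left(- \frac{1}{108}\right) - \frac{6864}{46775} = \frac{1795}{108} - \frac{6864}{46775} = \frac{83219813}{5051700}$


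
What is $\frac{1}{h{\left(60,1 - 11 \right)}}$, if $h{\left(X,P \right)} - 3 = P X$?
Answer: $- \frac{1}{597} \approx -0.001675$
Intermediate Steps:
$h{\left(X,P \right)} = 3 + P X$
$\frac{1}{h{\left(60,1 - 11 \right)}} = \frac{1}{3 + \left(1 - 11\right) 60} = \frac{1}{3 - 600} = \frac{1}{-597} = - \frac{1}{597}$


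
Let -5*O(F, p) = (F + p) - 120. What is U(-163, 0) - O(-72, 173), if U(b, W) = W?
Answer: -19/5 ≈ -3.8000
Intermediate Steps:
O(F, p) = 24 - F/5 - p/5 (O(F, p) = -((F + p) - 120)/5 = -(-120 + F + p)/5 = 24 - F/5 - p/5)
U(-163, 0) - O(-72, 173) = 0 - (24 - ⅕*(-72) - ⅕*173) = 0 - (24 + 72/5 - 173/5) = 0 - 1*19/5 = 0 - 19/5 = -19/5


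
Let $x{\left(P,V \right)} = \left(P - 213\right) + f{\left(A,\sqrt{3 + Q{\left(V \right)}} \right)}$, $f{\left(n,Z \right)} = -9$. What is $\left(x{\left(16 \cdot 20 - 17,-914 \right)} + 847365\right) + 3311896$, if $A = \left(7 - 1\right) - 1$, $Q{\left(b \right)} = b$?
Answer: $4159342$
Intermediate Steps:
$A = 5$ ($A = 6 - 1 = 5$)
$x{\left(P,V \right)} = -222 + P$ ($x{\left(P,V \right)} = \left(P - 213\right) - 9 = \left(-213 + P\right) - 9 = -222 + P$)
$\left(x{\left(16 \cdot 20 - 17,-914 \right)} + 847365\right) + 3311896 = \left(\left(-222 + \left(16 \cdot 20 - 17\right)\right) + 847365\right) + 3311896 = \left(\left(-222 + \left(320 - 17\right)\right) + 847365\right) + 3311896 = \left(\left(-222 + 303\right) + 847365\right) + 3311896 = \left(81 + 847365\right) + 3311896 = 847446 + 3311896 = 4159342$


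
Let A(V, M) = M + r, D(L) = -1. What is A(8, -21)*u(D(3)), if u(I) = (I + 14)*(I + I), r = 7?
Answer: 364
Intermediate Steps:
A(V, M) = 7 + M (A(V, M) = M + 7 = 7 + M)
u(I) = 2*I*(14 + I) (u(I) = (14 + I)*(2*I) = 2*I*(14 + I))
A(8, -21)*u(D(3)) = (7 - 21)*(2*(-1)*(14 - 1)) = -28*(-1)*13 = -14*(-26) = 364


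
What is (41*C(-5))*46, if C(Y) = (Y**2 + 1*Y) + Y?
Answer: 28290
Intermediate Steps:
C(Y) = Y**2 + 2*Y (C(Y) = (Y**2 + Y) + Y = (Y + Y**2) + Y = Y**2 + 2*Y)
(41*C(-5))*46 = (41*(-5*(2 - 5)))*46 = (41*(-5*(-3)))*46 = (41*15)*46 = 615*46 = 28290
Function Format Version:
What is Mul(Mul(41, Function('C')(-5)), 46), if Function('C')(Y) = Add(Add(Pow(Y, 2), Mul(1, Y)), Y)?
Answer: 28290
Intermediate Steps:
Function('C')(Y) = Add(Pow(Y, 2), Mul(2, Y)) (Function('C')(Y) = Add(Add(Pow(Y, 2), Y), Y) = Add(Add(Y, Pow(Y, 2)), Y) = Add(Pow(Y, 2), Mul(2, Y)))
Mul(Mul(41, Function('C')(-5)), 46) = Mul(Mul(41, Mul(-5, Add(2, -5))), 46) = Mul(Mul(41, Mul(-5, -3)), 46) = Mul(Mul(41, 15), 46) = Mul(615, 46) = 28290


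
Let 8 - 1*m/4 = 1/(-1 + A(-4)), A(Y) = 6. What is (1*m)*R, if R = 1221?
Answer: 190476/5 ≈ 38095.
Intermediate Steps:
m = 156/5 (m = 32 - 4/(-1 + 6) = 32 - 4/5 = 32 - 4*⅕ = 32 - ⅘ = 156/5 ≈ 31.200)
(1*m)*R = (1*(156/5))*1221 = (156/5)*1221 = 190476/5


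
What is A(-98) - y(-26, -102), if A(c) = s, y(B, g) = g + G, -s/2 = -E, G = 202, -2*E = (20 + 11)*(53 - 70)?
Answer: 427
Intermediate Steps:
E = 527/2 (E = -(20 + 11)*(53 - 70)/2 = -31*(-17)/2 = -½*(-527) = 527/2 ≈ 263.50)
s = 527 (s = -(-2)*527/2 = -2*(-527/2) = 527)
y(B, g) = 202 + g (y(B, g) = g + 202 = 202 + g)
A(c) = 527
A(-98) - y(-26, -102) = 527 - (202 - 102) = 527 - 1*100 = 527 - 100 = 427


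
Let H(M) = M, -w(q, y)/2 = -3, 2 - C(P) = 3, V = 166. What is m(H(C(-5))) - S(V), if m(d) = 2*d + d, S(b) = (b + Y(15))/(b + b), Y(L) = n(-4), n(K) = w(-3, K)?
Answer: -292/83 ≈ -3.5181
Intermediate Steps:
C(P) = -1 (C(P) = 2 - 1*3 = 2 - 3 = -1)
w(q, y) = 6 (w(q, y) = -2*(-3) = 6)
n(K) = 6
Y(L) = 6
S(b) = (6 + b)/(2*b) (S(b) = (b + 6)/(b + b) = (6 + b)/((2*b)) = (6 + b)*(1/(2*b)) = (6 + b)/(2*b))
m(d) = 3*d
m(H(C(-5))) - S(V) = 3*(-1) - (6 + 166)/(2*166) = -3 - 172/(2*166) = -3 - 1*43/83 = -3 - 43/83 = -292/83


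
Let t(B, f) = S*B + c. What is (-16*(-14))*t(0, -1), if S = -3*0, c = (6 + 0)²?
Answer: 8064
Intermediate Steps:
c = 36 (c = 6² = 36)
S = 0
t(B, f) = 36 (t(B, f) = 0*B + 36 = 0 + 36 = 36)
(-16*(-14))*t(0, -1) = -16*(-14)*36 = 224*36 = 8064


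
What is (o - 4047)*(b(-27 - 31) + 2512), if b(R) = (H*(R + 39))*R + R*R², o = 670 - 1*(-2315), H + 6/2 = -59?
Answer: 277101288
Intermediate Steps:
H = -62 (H = -3 - 59 = -62)
o = 2985 (o = 670 + 2315 = 2985)
b(R) = R³ + R*(-2418 - 62*R) (b(R) = (-62*(R + 39))*R + R*R² = (-62*(39 + R))*R + R³ = (-2418 - 62*R)*R + R³ = R*(-2418 - 62*R) + R³ = R³ + R*(-2418 - 62*R))
(o - 4047)*(b(-27 - 31) + 2512) = (2985 - 4047)*((-27 - 31)*(-2418 + (-27 - 31)² - 62*(-27 - 31)) + 2512) = -1062*(-58*(-2418 + (-58)² - 62*(-58)) + 2512) = -1062*(-58*(-2418 + 3364 + 3596) + 2512) = -1062*(-58*4542 + 2512) = -1062*(-263436 + 2512) = -1062*(-260924) = 277101288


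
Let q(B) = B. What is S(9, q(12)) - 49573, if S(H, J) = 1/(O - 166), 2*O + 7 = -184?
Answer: -25926681/523 ≈ -49573.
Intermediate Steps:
O = -191/2 (O = -7/2 + (½)*(-184) = -7/2 - 92 = -191/2 ≈ -95.500)
S(H, J) = -2/523 (S(H, J) = 1/(-191/2 - 166) = 1/(-523/2) = -2/523)
S(9, q(12)) - 49573 = -2/523 - 49573 = -25926681/523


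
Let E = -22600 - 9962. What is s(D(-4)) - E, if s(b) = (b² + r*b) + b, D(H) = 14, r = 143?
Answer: 34774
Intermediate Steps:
E = -32562
s(b) = b² + 144*b (s(b) = (b² + 143*b) + b = b² + 144*b)
s(D(-4)) - E = 14*(144 + 14) - 1*(-32562) = 14*158 + 32562 = 2212 + 32562 = 34774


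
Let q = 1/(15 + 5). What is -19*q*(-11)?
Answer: 209/20 ≈ 10.450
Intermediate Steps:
q = 1/20 ≈ 0.050000
-19*q*(-11) = -19*1/20*(-11) = -19/20*(-11) = 209/20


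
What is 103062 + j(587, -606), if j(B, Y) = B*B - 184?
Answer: 447447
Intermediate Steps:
j(B, Y) = -184 + B² (j(B, Y) = B² - 184 = -184 + B²)
103062 + j(587, -606) = 103062 + (-184 + 587²) = 103062 + (-184 + 344569) = 103062 + 344385 = 447447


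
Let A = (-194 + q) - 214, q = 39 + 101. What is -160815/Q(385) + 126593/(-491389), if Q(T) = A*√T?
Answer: -126593/491389 + 32163*√385/20636 ≈ 30.324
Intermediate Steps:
q = 140
A = -268 (A = (-194 + 140) - 214 = -54 - 214 = -268)
Q(T) = -268*√T
-160815/Q(385) + 126593/(-491389) = -160815*(-√385/103180) + 126593/(-491389) = -(-32163)*√385/20636 + 126593*(-1/491389) = 32163*√385/20636 - 126593/491389 = -126593/491389 + 32163*√385/20636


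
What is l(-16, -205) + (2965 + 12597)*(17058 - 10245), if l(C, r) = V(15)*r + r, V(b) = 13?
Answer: 106021036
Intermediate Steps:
l(C, r) = 14*r (l(C, r) = 13*r + r = 14*r)
l(-16, -205) + (2965 + 12597)*(17058 - 10245) = 14*(-205) + (2965 + 12597)*(17058 - 10245) = -2870 + 15562*6813 = -2870 + 106023906 = 106021036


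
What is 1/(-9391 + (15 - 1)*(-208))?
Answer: -1/12303 ≈ -8.1281e-5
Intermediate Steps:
1/(-9391 + (15 - 1)*(-208)) = 1/(-9391 + 14*(-208)) = 1/(-9391 - 2912) = 1/(-12303) = -1/12303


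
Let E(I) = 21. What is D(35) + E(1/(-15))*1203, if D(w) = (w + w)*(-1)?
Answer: 25193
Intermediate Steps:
D(w) = -2*w (D(w) = (2*w)*(-1) = -2*w)
D(35) + E(1/(-15))*1203 = -2*35 + 21*1203 = -70 + 25263 = 25193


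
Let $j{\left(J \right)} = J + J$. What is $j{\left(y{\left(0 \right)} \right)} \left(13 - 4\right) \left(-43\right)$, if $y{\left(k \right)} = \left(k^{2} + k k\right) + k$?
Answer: $0$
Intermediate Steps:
$y{\left(k \right)} = k + 2 k^{2}$ ($y{\left(k \right)} = \left(k^{2} + k^{2}\right) + k = 2 k^{2} + k = k + 2 k^{2}$)
$j{\left(J \right)} = 2 J$
$j{\left(y{\left(0 \right)} \right)} \left(13 - 4\right) \left(-43\right) = 2 \cdot 0 \left(1 + 2 \cdot 0\right) \left(13 - 4\right) \left(-43\right) = 2 \cdot 0 \left(1 + 0\right) \left(13 - 4\right) \left(-43\right) = 2 \cdot 0 \cdot 1 \cdot 9 \left(-43\right) = 2 \cdot 0 \cdot 9 \left(-43\right) = 0 \cdot 9 \left(-43\right) = 0 \left(-43\right) = 0$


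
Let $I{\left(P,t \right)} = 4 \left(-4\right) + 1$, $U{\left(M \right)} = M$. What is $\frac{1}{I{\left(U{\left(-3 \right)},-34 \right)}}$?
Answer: $- \frac{1}{15} \approx -0.066667$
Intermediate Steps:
$I{\left(P,t \right)} = -15$ ($I{\left(P,t \right)} = -16 + 1 = -15$)
$\frac{1}{I{\left(U{\left(-3 \right)},-34 \right)}} = \frac{1}{-15} = - \frac{1}{15}$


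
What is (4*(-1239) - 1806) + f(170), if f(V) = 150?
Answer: -6612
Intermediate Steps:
(4*(-1239) - 1806) + f(170) = (4*(-1239) - 1806) + 150 = (-4956 - 1806) + 150 = -6762 + 150 = -6612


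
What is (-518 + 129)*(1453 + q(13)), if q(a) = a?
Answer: -570274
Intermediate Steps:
(-518 + 129)*(1453 + q(13)) = (-518 + 129)*(1453 + 13) = -389*1466 = -570274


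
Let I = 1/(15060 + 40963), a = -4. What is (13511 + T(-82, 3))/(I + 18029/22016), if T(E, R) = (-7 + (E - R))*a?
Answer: 17118391465472/1010060683 ≈ 16948.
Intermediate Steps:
T(E, R) = 28 - 4*E + 4*R (T(E, R) = (-7 + (E - R))*(-4) = (-7 + E - R)*(-4) = 28 - 4*E + 4*R)
I = 1/56023 ≈ 1.7850e-5
(13511 + T(-82, 3))/(I + 18029/22016) = (13511 + (28 - 4*(-82) + 4*3))/(1/56023 + 18029/22016) = (13511 + (28 + 328 + 12))/(1/56023 + 18029*(1/22016)) = (13511 + 368)/(1/56023 + 18029/22016) = 13879/(1010060683/1233402368) = 13879*(1233402368/1010060683) = 17118391465472/1010060683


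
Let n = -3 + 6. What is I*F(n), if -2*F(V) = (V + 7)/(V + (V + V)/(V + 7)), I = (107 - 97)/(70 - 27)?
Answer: -125/387 ≈ -0.32300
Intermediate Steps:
n = 3
I = 10/43 ≈ 0.23256
F(V) = -(7 + V)/(2*(V + 2*V/(7 + V))) (F(V) = -(V + 7)/(2*(V + (V + V)/(V + 7))) = -(7 + V)/(2*(V + (2*V)/(7 + V))) = -(7 + V)/(2*(V + 2*V/(7 + V))))
I*F(n) = 10*(-1/2*(7 + 3)**2/(3*(9 + 3)))/43 = 10*(-1/2*1/3*10**2/12)/43 = 10*(-1/2*1/3*100*1/12)/43 = (10/43)*(-25/18) = -125/387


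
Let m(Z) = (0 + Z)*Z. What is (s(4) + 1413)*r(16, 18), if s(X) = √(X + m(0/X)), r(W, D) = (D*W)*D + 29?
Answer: 7376395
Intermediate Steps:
r(W, D) = 29 + W*D² (r(W, D) = W*D² + 29 = 29 + W*D²)
m(Z) = Z² (m(Z) = Z*Z = Z²)
s(X) = √X (s(X) = √(X + (0/X)²) = √(X + 0²) = √(X + 0) = √X)
(s(4) + 1413)*r(16, 18) = (√4 + 1413)*(29 + 16*18²) = (2 + 1413)*(29 + 16*324) = 1415*(29 + 5184) = 1415*5213 = 7376395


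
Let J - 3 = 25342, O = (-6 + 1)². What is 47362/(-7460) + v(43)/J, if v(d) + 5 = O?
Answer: -120024069/18907370 ≈ -6.3480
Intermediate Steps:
O = 25 (O = (-5)² = 25)
v(d) = 20 (v(d) = -5 + 25 = 20)
J = 25345 (J = 3 + 25342 = 25345)
47362/(-7460) + v(43)/J = 47362/(-7460) + 20/25345 = 47362*(-1/7460) + 20*(1/25345) = -23681/3730 + 4/5069 = -120024069/18907370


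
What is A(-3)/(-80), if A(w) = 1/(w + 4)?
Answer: -1/80 ≈ -0.012500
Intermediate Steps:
A(w) = 1/(4 + w)
A(-3)/(-80) = 1/((4 - 3)*(-80)) = -1/80/1 = 1*(-1/80) = -1/80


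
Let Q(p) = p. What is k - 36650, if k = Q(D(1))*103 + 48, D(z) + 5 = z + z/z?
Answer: -36911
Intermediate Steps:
D(z) = -4 + z (D(z) = -5 + (z + z/z) = -5 + (z + 1) = -5 + (1 + z) = -4 + z)
k = -261 (k = (-4 + 1)*103 + 48 = -3*103 + 48 = -309 + 48 = -261)
k - 36650 = -261 - 36650 = -36911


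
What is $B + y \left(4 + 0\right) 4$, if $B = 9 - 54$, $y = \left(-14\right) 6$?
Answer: $-1389$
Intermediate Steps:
$y = -84$
$B = -45$ ($B = 9 - 54 = -45$)
$B + y \left(4 + 0\right) 4 = -45 - 84 \left(4 + 0\right) 4 = -45 - 84 \cdot 4 \cdot 4 = -45 - 1344 = -1389$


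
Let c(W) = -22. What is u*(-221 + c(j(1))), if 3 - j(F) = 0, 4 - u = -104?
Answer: -26244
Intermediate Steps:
u = 108 (u = 4 - 1*(-104) = 4 + 104 = 108)
j(F) = 3 (j(F) = 3 - 1*0 = 3 + 0 = 3)
u*(-221 + c(j(1))) = 108*(-221 - 22) = 108*(-243) = -26244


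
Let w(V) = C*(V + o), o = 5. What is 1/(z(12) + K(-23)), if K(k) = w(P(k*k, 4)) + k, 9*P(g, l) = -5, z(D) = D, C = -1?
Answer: -9/139 ≈ -0.064748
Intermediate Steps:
P(g, l) = -5/9 (P(g, l) = (⅑)*(-5) = -5/9)
w(V) = -5 - V (w(V) = -(V + 5) = -(5 + V) = -5 - V)
K(k) = -40/9 + k (K(k) = (-5 - 1*(-5/9)) + k = (-5 + 5/9) + k = -40/9 + k)
1/(z(12) + K(-23)) = 1/(12 + (-40/9 - 23)) = 1/(12 - 247/9) = 1/(-139/9) = -9/139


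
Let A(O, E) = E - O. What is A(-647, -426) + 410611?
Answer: 410832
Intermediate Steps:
A(-647, -426) + 410611 = (-426 - 1*(-647)) + 410611 = (-426 + 647) + 410611 = 221 + 410611 = 410832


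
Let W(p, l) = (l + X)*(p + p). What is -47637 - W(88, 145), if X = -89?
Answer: -57493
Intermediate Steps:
W(p, l) = 2*p*(-89 + l) (W(p, l) = (l - 89)*(p + p) = (-89 + l)*(2*p) = 2*p*(-89 + l))
-47637 - W(88, 145) = -47637 - 2*88*(-89 + 145) = -47637 - 2*88*56 = -47637 - 1*9856 = -47637 - 9856 = -57493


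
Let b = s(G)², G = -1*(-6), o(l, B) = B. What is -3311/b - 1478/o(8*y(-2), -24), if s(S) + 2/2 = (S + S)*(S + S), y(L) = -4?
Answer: 1370189/22308 ≈ 61.421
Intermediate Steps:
G = 6
s(S) = -1 + 4*S² (s(S) = -1 + (S + S)*(S + S) = -1 + (2*S)*(2*S) = -1 + 4*S²)
b = 20449 (b = (-1 + 4*6²)² = (-1 + 4*36)² = (-1 + 144)² = 143² = 20449)
-3311/b - 1478/o(8*y(-2), -24) = -3311/20449 - 1478/(-24) = -3311*1/20449 - 1478*(-1/24) = -301/1859 + 739/12 = 1370189/22308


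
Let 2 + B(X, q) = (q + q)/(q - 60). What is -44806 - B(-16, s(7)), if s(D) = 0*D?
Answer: -44804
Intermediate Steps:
s(D) = 0
B(X, q) = -2 + 2*q/(-60 + q) (B(X, q) = -2 + (q + q)/(q - 60) = -2 + (2*q)/(-60 + q) = -2 + 2*q/(-60 + q))
-44806 - B(-16, s(7)) = -44806 - 120/(-60 + 0) = -44806 - 120/(-60) = -44806 - 120*(-1)/60 = -44806 - 1*(-2) = -44806 + 2 = -44804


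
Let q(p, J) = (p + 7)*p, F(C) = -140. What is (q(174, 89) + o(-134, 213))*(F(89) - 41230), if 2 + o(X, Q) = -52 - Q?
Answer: -1291860990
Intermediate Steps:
q(p, J) = p*(7 + p) (q(p, J) = (7 + p)*p = p*(7 + p))
o(X, Q) = -54 - Q (o(X, Q) = -2 + (-52 - Q) = -54 - Q)
(q(174, 89) + o(-134, 213))*(F(89) - 41230) = (174*(7 + 174) + (-54 - 1*213))*(-140 - 41230) = (174*181 + (-54 - 213))*(-41370) = (31494 - 267)*(-41370) = 31227*(-41370) = -1291860990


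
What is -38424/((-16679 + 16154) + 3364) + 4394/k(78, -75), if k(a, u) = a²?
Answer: -654725/51102 ≈ -12.812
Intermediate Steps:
-38424/((-16679 + 16154) + 3364) + 4394/k(78, -75) = -38424/((-16679 + 16154) + 3364) + 4394/(78²) = -38424/(-525 + 3364) + 4394/6084 = -38424/2839 + 4394*(1/6084) = -38424*1/2839 + 13/18 = -38424/2839 + 13/18 = -654725/51102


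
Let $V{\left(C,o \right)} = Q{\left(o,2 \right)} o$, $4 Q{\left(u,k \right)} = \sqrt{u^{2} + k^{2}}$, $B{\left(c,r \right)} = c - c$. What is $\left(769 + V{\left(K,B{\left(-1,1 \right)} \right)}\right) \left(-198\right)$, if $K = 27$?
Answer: $-152262$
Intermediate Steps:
$B{\left(c,r \right)} = 0$
$Q{\left(u,k \right)} = \frac{\sqrt{k^{2} + u^{2}}}{4}$ ($Q{\left(u,k \right)} = \frac{\sqrt{u^{2} + k^{2}}}{4} = \frac{\sqrt{k^{2} + u^{2}}}{4}$)
$V{\left(C,o \right)} = \frac{o \sqrt{4 + o^{2}}}{4}$ ($V{\left(C,o \right)} = \frac{\sqrt{2^{2} + o^{2}}}{4} o = \frac{\sqrt{4 + o^{2}}}{4} o = \frac{o \sqrt{4 + o^{2}}}{4}$)
$\left(769 + V{\left(K,B{\left(-1,1 \right)} \right)}\right) \left(-198\right) = \left(769 + \frac{1}{4} \cdot 0 \sqrt{4 + 0^{2}}\right) \left(-198\right) = \left(769 + \frac{1}{4} \cdot 0 \sqrt{4 + 0}\right) \left(-198\right) = \left(769 + \frac{1}{4} \cdot 0 \sqrt{4}\right) \left(-198\right) = \left(769 + \frac{1}{4} \cdot 0 \cdot 2\right) \left(-198\right) = \left(769 + 0\right) \left(-198\right) = 769 \left(-198\right) = -152262$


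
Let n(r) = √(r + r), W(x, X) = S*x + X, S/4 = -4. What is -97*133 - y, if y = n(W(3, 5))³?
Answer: -12901 + 86*I*√86 ≈ -12901.0 + 797.53*I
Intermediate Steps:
S = -16 (S = 4*(-4) = -16)
W(x, X) = X - 16*x (W(x, X) = -16*x + X = X - 16*x)
n(r) = √2*√r (n(r) = √(2*r) = √2*√r)
y = -86*I*√86 (y = (√2*√(5 - 16*3))³ = (√2*√(5 - 48))³ = (√2*√(-43))³ = (√2*(I*√43))³ = (I*√86)³ = -86*I*√86 ≈ -797.53*I)
-97*133 - y = -97*133 - (-86)*I*√86 = -12901 + 86*I*√86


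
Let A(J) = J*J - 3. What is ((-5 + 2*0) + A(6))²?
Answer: 784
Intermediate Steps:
A(J) = -3 + J² (A(J) = J² - 3 = -3 + J²)
((-5 + 2*0) + A(6))² = ((-5 + 2*0) + (-3 + 6²))² = ((-5 + 0) + (-3 + 36))² = (-5 + 33)² = 28² = 784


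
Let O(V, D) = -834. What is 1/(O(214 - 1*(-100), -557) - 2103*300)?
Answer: -1/631734 ≈ -1.5829e-6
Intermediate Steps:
1/(O(214 - 1*(-100), -557) - 2103*300) = 1/(-834 - 2103*300) = 1/(-834 - 630900) = 1/(-631734) = -1/631734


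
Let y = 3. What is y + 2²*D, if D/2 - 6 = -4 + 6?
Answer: 67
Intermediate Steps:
D = 16 (D = 12 + 2*(-4 + 6) = 12 + 2*2 = 12 + 4 = 16)
y + 2²*D = 3 + 2²*16 = 3 + 4*16 = 3 + 64 = 67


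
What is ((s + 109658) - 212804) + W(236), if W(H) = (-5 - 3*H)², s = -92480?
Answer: 312743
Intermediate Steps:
((s + 109658) - 212804) + W(236) = ((-92480 + 109658) - 212804) + (5 + 3*236)² = (17178 - 212804) + (5 + 708)² = -195626 + 713² = -195626 + 508369 = 312743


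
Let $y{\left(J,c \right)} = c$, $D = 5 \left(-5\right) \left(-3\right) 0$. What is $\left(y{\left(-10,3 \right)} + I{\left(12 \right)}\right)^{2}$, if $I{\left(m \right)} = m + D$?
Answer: $225$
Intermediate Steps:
$D = 0$ ($D = \left(-25\right) \left(-3\right) 0 = 75 \cdot 0 = 0$)
$I{\left(m \right)} = m$ ($I{\left(m \right)} = m + 0 = m$)
$\left(y{\left(-10,3 \right)} + I{\left(12 \right)}\right)^{2} = \left(3 + 12\right)^{2} = 15^{2} = 225$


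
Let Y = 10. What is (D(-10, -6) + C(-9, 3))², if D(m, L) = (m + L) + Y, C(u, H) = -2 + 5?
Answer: 9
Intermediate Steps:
C(u, H) = 3
D(m, L) = 10 + L + m (D(m, L) = (m + L) + 10 = (L + m) + 10 = 10 + L + m)
(D(-10, -6) + C(-9, 3))² = ((10 - 6 - 10) + 3)² = (-6 + 3)² = (-3)² = 9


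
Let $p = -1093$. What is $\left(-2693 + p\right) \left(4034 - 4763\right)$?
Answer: $2759994$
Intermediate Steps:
$\left(-2693 + p\right) \left(4034 - 4763\right) = \left(-2693 - 1093\right) \left(4034 - 4763\right) = \left(-3786\right) \left(-729\right) = 2759994$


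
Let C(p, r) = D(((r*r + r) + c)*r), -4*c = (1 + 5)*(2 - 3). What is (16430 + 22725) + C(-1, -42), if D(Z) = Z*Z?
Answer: 5239916924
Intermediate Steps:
c = 3/2 (c = -(1 + 5)*(2 - 3)/4 = -3*(-1)/2 = -¼*(-6) = 3/2 ≈ 1.5000)
D(Z) = Z²
C(p, r) = r²*(3/2 + r + r²)² (C(p, r) = (((r*r + r) + 3/2)*r)² = (((r² + r) + 3/2)*r)² = (((r + r²) + 3/2)*r)² = ((3/2 + r + r²)*r)² = (r*(3/2 + r + r²))² = r²*(3/2 + r + r²)²)
(16430 + 22725) + C(-1, -42) = (16430 + 22725) + (¼)*(-42)²*(3 + 2*(-42) + 2*(-42)²)² = 39155 + (¼)*1764*(3 - 84 + 2*1764)² = 39155 + (¼)*1764*(3 - 84 + 3528)² = 39155 + (¼)*1764*3447² = 39155 + (¼)*1764*11881809 = 39155 + 5239877769 = 5239916924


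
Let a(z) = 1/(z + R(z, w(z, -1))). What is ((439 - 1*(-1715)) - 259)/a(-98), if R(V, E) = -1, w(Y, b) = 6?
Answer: -187605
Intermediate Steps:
a(z) = 1/(-1 + z) (a(z) = 1/(z - 1) = 1/(-1 + z))
((439 - 1*(-1715)) - 259)/a(-98) = ((439 - 1*(-1715)) - 259)/(1/(-1 - 98)) = ((439 + 1715) - 259)/(1/(-99)) = (2154 - 259)/(-1/99) = 1895*(-99) = -187605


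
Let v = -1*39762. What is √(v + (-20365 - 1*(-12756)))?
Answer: I*√47371 ≈ 217.65*I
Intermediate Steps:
v = -39762
√(v + (-20365 - 1*(-12756))) = √(-39762 + (-20365 - 1*(-12756))) = √(-39762 + (-20365 + 12756)) = √(-39762 - 7609) = √(-47371) = I*√47371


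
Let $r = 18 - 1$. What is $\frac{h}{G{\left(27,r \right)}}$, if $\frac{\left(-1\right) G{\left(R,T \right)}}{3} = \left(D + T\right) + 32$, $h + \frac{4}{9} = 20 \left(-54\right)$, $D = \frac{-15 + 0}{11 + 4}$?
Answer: $\frac{2431}{324} \approx 7.5031$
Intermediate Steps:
$r = 17$
$D = -1$ ($D = - \frac{15}{15} = \left(-15\right) \frac{1}{15} = -1$)
$h = - \frac{9724}{9}$ ($h = - \frac{4}{9} + 20 \left(-54\right) = - \frac{4}{9} - 1080 = - \frac{9724}{9} \approx -1080.4$)
$G{\left(R,T \right)} = -93 - 3 T$ ($G{\left(R,T \right)} = - 3 \left(\left(-1 + T\right) + 32\right) = - 3 \left(31 + T\right) = -93 - 3 T$)
$\frac{h}{G{\left(27,r \right)}} = - \frac{9724}{9 \left(-93 - 51\right)} = - \frac{9724}{9 \left(-144\right)} = \left(- \frac{9724}{9}\right) \left(- \frac{1}{144}\right) = \frac{2431}{324}$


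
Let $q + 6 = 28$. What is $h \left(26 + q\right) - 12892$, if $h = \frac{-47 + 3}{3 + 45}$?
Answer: $-12936$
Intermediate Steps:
$q = 22$ ($q = -6 + 28 = 22$)
$h = - \frac{11}{12}$ ($h = - \frac{44}{48} = \left(-44\right) \frac{1}{48} = - \frac{11}{12} \approx -0.91667$)
$h \left(26 + q\right) - 12892 = - \frac{11 \left(26 + 22\right)}{12} - 12892 = \left(- \frac{11}{12}\right) 48 - 12892 = -44 - 12892 = -12936$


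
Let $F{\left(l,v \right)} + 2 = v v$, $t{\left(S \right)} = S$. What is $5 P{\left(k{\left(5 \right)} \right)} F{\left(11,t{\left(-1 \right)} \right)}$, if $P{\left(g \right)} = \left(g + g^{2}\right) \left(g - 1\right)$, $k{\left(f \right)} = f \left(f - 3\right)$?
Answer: $-4950$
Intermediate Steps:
$k{\left(f \right)} = f \left(-3 + f\right)$
$F{\left(l,v \right)} = -2 + v^{2}$ ($F{\left(l,v \right)} = -2 + v v = -2 + v^{2}$)
$P{\left(g \right)} = \left(-1 + g\right) \left(g + g^{2}\right)$ ($P{\left(g \right)} = \left(g + g^{2}\right) \left(-1 + g\right) = \left(-1 + g\right) \left(g + g^{2}\right)$)
$5 P{\left(k{\left(5 \right)} \right)} F{\left(11,t{\left(-1 \right)} \right)} = 5 \left(\left(5 \left(-3 + 5\right)\right)^{3} - 5 \left(-3 + 5\right)\right) \left(-2 + \left(-1\right)^{2}\right) = 5 \left(\left(5 \cdot 2\right)^{3} - 5 \cdot 2\right) \left(-2 + 1\right) = 5 \left(10^{3} - 10\right) \left(-1\right) = 5 \left(1000 - 10\right) \left(-1\right) = 5 \cdot 990 \left(-1\right) = 4950 \left(-1\right) = -4950$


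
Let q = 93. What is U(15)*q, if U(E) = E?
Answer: 1395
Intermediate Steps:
U(15)*q = 15*93 = 1395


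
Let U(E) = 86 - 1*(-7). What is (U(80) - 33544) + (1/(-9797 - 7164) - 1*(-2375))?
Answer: -527080037/16961 ≈ -31076.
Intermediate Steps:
U(E) = 93 (U(E) = 86 + 7 = 93)
(U(80) - 33544) + (1/(-9797 - 7164) - 1*(-2375)) = (93 - 33544) + (1/(-9797 - 7164) - 1*(-2375)) = -33451 + (1/(-16961) + 2375) = -33451 + (-1/16961 + 2375) = -33451 + 40282374/16961 = -527080037/16961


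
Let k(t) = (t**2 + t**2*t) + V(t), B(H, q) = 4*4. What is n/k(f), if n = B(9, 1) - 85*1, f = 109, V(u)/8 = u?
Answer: -69/1307782 ≈ -5.2761e-5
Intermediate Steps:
V(u) = 8*u
B(H, q) = 16
k(t) = t**2 + t**3 + 8*t (k(t) = (t**2 + t**2*t) + 8*t = (t**2 + t**3) + 8*t = t**2 + t**3 + 8*t)
n = -69 (n = 16 - 85*1 = 16 - 85 = -69)
n/k(f) = -69*1/(109*(8 + 109 + 109**2)) = -69*1/(109*(8 + 109 + 11881)) = -69/(109*11998) = -69/1307782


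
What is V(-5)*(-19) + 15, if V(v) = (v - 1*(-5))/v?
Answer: 15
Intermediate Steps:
V(v) = (5 + v)/v (V(v) = (v + 5)/v = (5 + v)/v)
V(-5)*(-19) + 15 = ((5 - 5)/(-5))*(-19) + 15 = -⅕*0*(-19) + 15 = 0*(-19) + 15 = 0 + 15 = 15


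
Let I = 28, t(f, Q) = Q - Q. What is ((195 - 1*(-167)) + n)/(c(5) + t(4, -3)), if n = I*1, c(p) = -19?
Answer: -390/19 ≈ -20.526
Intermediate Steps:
t(f, Q) = 0
n = 28 (n = 28*1 = 28)
((195 - 1*(-167)) + n)/(c(5) + t(4, -3)) = ((195 - 1*(-167)) + 28)/(-19 + 0) = ((195 + 167) + 28)/(-19) = (362 + 28)*(-1/19) = 390*(-1/19) = -390/19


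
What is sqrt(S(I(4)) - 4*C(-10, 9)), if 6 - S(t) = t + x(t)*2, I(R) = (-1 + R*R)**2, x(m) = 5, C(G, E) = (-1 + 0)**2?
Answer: I*sqrt(233) ≈ 15.264*I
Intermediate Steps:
C(G, E) = 1 (C(G, E) = (-1)**2 = 1)
I(R) = (-1 + R**2)**2
S(t) = -4 - t (S(t) = 6 - (t + 5*2) = 6 - (t + 10) = 6 - (10 + t) = 6 + (-10 - t) = -4 - t)
sqrt(S(I(4)) - 4*C(-10, 9)) = sqrt((-4 - (-1 + 4**2)**2) - 4*1) = sqrt((-4 - (-1 + 16)**2) - 4) = sqrt((-4 - 1*15**2) - 4) = sqrt((-4 - 1*225) - 4) = sqrt((-4 - 225) - 4) = sqrt(-229 - 4) = sqrt(-233) = I*sqrt(233)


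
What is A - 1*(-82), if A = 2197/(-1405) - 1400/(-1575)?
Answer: 1028357/12645 ≈ 81.325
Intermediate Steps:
A = -8533/12645 (A = 2197*(-1/1405) - 1400*(-1/1575) = -2197/1405 + 8/9 = -8533/12645 ≈ -0.67481)
A - 1*(-82) = -8533/12645 - 1*(-82) = -8533/12645 + 82 = 1028357/12645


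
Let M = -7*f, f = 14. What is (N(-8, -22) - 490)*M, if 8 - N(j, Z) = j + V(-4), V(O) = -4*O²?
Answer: 40180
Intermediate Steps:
M = -98 (M = -7*14 = -98)
N(j, Z) = 72 - j (N(j, Z) = 8 - (j - 4*(-4)²) = 8 - (j - 4*16) = 8 - (j - 64) = 8 - (-64 + j) = 8 + (64 - j) = 72 - j)
(N(-8, -22) - 490)*M = ((72 - 1*(-8)) - 490)*(-98) = ((72 + 8) - 490)*(-98) = (80 - 490)*(-98) = -410*(-98) = 40180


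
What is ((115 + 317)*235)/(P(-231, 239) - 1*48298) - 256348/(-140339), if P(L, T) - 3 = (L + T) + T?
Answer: -40212637/140479339 ≈ -0.28625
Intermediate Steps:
P(L, T) = 3 + L + 2*T (P(L, T) = 3 + ((L + T) + T) = 3 + (L + 2*T) = 3 + L + 2*T)
((115 + 317)*235)/(P(-231, 239) - 1*48298) - 256348/(-140339) = ((115 + 317)*235)/((3 - 231 + 2*239) - 1*48298) - 256348/(-140339) = (432*235)/((3 - 231 + 478) - 48298) - 256348*(-1/140339) = 101520/(250 - 48298) + 256348/140339 = 101520/(-48048) + 256348/140339 = 101520*(-1/48048) + 256348/140339 = -2115/1001 + 256348/140339 = -40212637/140479339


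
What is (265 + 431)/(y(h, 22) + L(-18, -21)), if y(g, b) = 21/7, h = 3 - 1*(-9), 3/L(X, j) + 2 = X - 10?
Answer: 240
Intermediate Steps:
L(X, j) = 3/(-12 + X) (L(X, j) = 3/(-2 + (X - 10)) = 3/(-2 + (-10 + X)) = 3/(-12 + X))
h = 12 (h = 3 + 9 = 12)
y(g, b) = 3 (y(g, b) = 21*(1/7) = 3)
(265 + 431)/(y(h, 22) + L(-18, -21)) = (265 + 431)/(3 + 3/(-12 - 18)) = 696/(3 + 3/(-30)) = 696/(3 + 3*(-1/30)) = 696/(3 - 1/10) = 696/(29/10) = 696*(10/29) = 240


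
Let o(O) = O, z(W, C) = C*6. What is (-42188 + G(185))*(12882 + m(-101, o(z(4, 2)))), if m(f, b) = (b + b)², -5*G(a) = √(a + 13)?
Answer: -567766104 - 40374*√22/5 ≈ -5.6780e+8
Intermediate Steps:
G(a) = -√(13 + a)/5 (G(a) = -√(a + 13)/5 = -√(13 + a)/5)
z(W, C) = 6*C
m(f, b) = 4*b² (m(f, b) = (2*b)² = 4*b²)
(-42188 + G(185))*(12882 + m(-101, o(z(4, 2)))) = (-42188 - √(13 + 185)/5)*(12882 + 4*(6*2)²) = (-42188 - 3*√22/5)*(12882 + 4*12²) = (-42188 - 3*√22/5)*(12882 + 4*144) = (-42188 - 3*√22/5)*(12882 + 576) = (-42188 - 3*√22/5)*13458 = -567766104 - 40374*√22/5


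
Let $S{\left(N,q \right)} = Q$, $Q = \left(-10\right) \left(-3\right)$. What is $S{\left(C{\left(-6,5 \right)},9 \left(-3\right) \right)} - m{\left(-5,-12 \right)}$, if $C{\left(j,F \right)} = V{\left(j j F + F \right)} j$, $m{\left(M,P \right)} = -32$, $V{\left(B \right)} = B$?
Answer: $62$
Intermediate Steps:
$Q = 30$
$C{\left(j,F \right)} = j \left(F + F j^{2}\right)$ ($C{\left(j,F \right)} = \left(j j F + F\right) j = \left(j^{2} F + F\right) j = \left(F j^{2} + F\right) j = \left(F + F j^{2}\right) j = j \left(F + F j^{2}\right)$)
$S{\left(N,q \right)} = 30$
$S{\left(C{\left(-6,5 \right)},9 \left(-3\right) \right)} - m{\left(-5,-12 \right)} = 30 - -32 = 30 + 32 = 62$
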